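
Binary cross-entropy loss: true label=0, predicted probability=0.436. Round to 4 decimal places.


For y=0: Loss = -log(1-p)
= -log(1 - 0.436)
= -log(0.564)
= -(-0.5727)
= 0.5727

0.5727


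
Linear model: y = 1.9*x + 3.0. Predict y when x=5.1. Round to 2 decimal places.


y = 1.9 * 5.1 + (3.0)
= 9.69 + (3.0)
= 12.69

12.69


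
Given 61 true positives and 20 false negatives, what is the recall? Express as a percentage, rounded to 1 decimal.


Recall = TP / (TP + FN) * 100
= 61 / (61 + 20)
= 61 / 81
= 0.7531
= 75.3%

75.3


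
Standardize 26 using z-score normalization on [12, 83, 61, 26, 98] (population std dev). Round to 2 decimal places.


Mean = (12 + 83 + 61 + 26 + 98) / 5 = 56.0
Variance = sum((x_i - mean)^2) / n = 1070.8
Std = sqrt(1070.8) = 32.7231
Z = (x - mean) / std
= (26 - 56.0) / 32.7231
= -30.0 / 32.7231
= -0.92

-0.92


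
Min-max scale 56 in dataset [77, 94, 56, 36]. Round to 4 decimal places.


Min = 36, Max = 94
Range = 94 - 36 = 58
Scaled = (x - min) / (max - min)
= (56 - 36) / 58
= 20 / 58
= 0.3448

0.3448


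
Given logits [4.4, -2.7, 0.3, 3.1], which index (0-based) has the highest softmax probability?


Softmax is a monotonic transformation, so it preserves the argmax.
We need to find the index of the maximum logit.
Index 0: 4.4
Index 1: -2.7
Index 2: 0.3
Index 3: 3.1
Maximum logit = 4.4 at index 0

0


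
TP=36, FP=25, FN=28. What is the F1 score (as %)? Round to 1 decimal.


Precision = TP / (TP + FP) = 36 / 61 = 0.5902
Recall = TP / (TP + FN) = 36 / 64 = 0.5625
F1 = 2 * P * R / (P + R)
= 2 * 0.5902 * 0.5625 / (0.5902 + 0.5625)
= 0.6639 / 1.1527
= 0.576
As percentage: 57.6%

57.6


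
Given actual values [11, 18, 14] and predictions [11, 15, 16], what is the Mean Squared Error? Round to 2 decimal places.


Differences: [0, 3, -2]
Squared errors: [0, 9, 4]
Sum of squared errors = 13
MSE = 13 / 3 = 4.33

4.33


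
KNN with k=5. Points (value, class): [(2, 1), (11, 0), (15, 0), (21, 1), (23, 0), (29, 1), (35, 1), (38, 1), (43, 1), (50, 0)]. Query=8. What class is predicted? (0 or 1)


Distances from query 8:
Point 11 (class 0): distance = 3
Point 2 (class 1): distance = 6
Point 15 (class 0): distance = 7
Point 21 (class 1): distance = 13
Point 23 (class 0): distance = 15
K=5 nearest neighbors: classes = [0, 1, 0, 1, 0]
Votes for class 1: 2 / 5
Majority vote => class 0

0


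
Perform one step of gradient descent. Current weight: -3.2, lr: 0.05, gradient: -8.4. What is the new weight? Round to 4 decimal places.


w_new = w_old - lr * gradient
= -3.2 - 0.05 * -8.4
= -3.2 - (-0.42)
= -2.7800

-2.7800


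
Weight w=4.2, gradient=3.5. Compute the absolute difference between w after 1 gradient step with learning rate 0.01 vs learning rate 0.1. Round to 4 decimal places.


With lr=0.01: w_new = 4.2 - 0.01 * 3.5 = 4.165
With lr=0.1: w_new = 4.2 - 0.1 * 3.5 = 3.85
Absolute difference = |4.165 - 3.85|
= 0.3150

0.3150


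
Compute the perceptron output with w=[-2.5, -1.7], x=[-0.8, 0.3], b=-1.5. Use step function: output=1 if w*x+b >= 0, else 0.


z = w . x + b
= -2.5*-0.8 + -1.7*0.3 + -1.5
= 2.0 + -0.51 + -1.5
= 1.49 + -1.5
= -0.01
Since z = -0.01 < 0, output = 0

0


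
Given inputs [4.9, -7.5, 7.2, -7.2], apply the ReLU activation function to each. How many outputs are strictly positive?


ReLU(x) = max(0, x) for each element:
ReLU(4.9) = 4.9
ReLU(-7.5) = 0
ReLU(7.2) = 7.2
ReLU(-7.2) = 0
Active neurons (>0): 2

2


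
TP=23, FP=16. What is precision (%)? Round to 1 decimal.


Precision = TP / (TP + FP) * 100
= 23 / (23 + 16)
= 23 / 39
= 0.5897
= 59.0%

59.0


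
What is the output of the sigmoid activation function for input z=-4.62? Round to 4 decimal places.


sigmoid(z) = 1 / (1 + exp(-z))
exp(-(-4.62)) = exp(4.62) = 101.494
1 + 101.494 = 102.494
1 / 102.494 = 0.0098

0.0098


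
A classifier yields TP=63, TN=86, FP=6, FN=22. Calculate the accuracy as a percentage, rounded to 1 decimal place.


Accuracy = (TP + TN) / (TP + TN + FP + FN) * 100
= (63 + 86) / (63 + 86 + 6 + 22)
= 149 / 177
= 0.8418
= 84.2%

84.2


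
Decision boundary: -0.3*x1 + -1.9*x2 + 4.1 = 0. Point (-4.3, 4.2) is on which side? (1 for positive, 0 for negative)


Compute -0.3 * -4.3 + -1.9 * 4.2 + 4.1
= 1.29 + -7.98 + 4.1
= -2.59
Since -2.59 < 0, the point is on the negative side.

0


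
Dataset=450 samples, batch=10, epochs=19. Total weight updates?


Iterations per epoch = 450 / 10 = 45
Total updates = iterations_per_epoch * epochs
= 45 * 19
= 855

855


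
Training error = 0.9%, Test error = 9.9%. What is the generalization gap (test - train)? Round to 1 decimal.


Generalization gap = test_error - train_error
= 9.9 - 0.9
= 9.0%
A moderate gap.

9.0


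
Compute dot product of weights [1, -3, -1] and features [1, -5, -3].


Element-wise products:
1 * 1 = 1
-3 * -5 = 15
-1 * -3 = 3
Sum = 1 + 15 + 3
= 19

19


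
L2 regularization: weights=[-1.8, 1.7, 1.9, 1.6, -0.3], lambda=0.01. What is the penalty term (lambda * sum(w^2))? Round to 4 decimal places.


Squaring each weight:
(-1.8)^2 = 3.24
1.7^2 = 2.89
1.9^2 = 3.61
1.6^2 = 2.56
(-0.3)^2 = 0.09
Sum of squares = 12.39
Penalty = 0.01 * 12.39 = 0.1239

0.1239


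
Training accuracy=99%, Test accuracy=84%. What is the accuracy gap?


Gap = train_accuracy - test_accuracy
= 99 - 84
= 15%
This gap suggests the model is overfitting.

15


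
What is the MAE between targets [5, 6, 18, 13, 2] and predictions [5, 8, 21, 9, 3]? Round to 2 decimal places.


Absolute errors: [0, 2, 3, 4, 1]
Sum of absolute errors = 10
MAE = 10 / 5 = 2.00

2.00


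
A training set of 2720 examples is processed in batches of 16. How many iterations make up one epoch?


Iterations per epoch = dataset_size / batch_size
= 2720 / 16
= 170

170


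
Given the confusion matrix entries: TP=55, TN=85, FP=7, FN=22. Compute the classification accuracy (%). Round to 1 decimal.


Accuracy = (TP + TN) / (TP + TN + FP + FN) * 100
= (55 + 85) / (55 + 85 + 7 + 22)
= 140 / 169
= 0.8284
= 82.8%

82.8


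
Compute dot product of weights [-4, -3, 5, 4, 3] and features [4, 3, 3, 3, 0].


Element-wise products:
-4 * 4 = -16
-3 * 3 = -9
5 * 3 = 15
4 * 3 = 12
3 * 0 = 0
Sum = -16 + -9 + 15 + 12 + 0
= 2

2


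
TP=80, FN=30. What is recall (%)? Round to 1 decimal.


Recall = TP / (TP + FN) * 100
= 80 / (80 + 30)
= 80 / 110
= 0.7273
= 72.7%

72.7


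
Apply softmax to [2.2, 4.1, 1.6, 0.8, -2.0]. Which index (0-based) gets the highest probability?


Softmax is a monotonic transformation, so it preserves the argmax.
We need to find the index of the maximum logit.
Index 0: 2.2
Index 1: 4.1
Index 2: 1.6
Index 3: 0.8
Index 4: -2.0
Maximum logit = 4.1 at index 1

1


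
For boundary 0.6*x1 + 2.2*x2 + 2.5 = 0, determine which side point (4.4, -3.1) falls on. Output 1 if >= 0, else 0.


Compute 0.6 * 4.4 + 2.2 * -3.1 + 2.5
= 2.64 + -6.82 + 2.5
= -1.68
Since -1.68 < 0, the point is on the negative side.

0


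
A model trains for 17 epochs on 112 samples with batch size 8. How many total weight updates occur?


Iterations per epoch = 112 / 8 = 14
Total updates = iterations_per_epoch * epochs
= 14 * 17
= 238

238


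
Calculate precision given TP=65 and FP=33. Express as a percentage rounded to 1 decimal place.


Precision = TP / (TP + FP) * 100
= 65 / (65 + 33)
= 65 / 98
= 0.6633
= 66.3%

66.3


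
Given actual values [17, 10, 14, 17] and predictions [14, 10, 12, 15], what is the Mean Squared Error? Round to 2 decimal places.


Differences: [3, 0, 2, 2]
Squared errors: [9, 0, 4, 4]
Sum of squared errors = 17
MSE = 17 / 4 = 4.25

4.25


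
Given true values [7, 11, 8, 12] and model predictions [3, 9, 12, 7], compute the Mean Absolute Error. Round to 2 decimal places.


Absolute errors: [4, 2, 4, 5]
Sum of absolute errors = 15
MAE = 15 / 4 = 3.75

3.75


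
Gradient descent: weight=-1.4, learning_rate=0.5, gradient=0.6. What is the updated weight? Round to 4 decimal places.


w_new = w_old - lr * gradient
= -1.4 - 0.5 * 0.6
= -1.4 - (0.3)
= -1.7000

-1.7000


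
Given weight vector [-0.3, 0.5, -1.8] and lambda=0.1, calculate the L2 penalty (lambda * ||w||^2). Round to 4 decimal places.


Squaring each weight:
(-0.3)^2 = 0.09
0.5^2 = 0.25
(-1.8)^2 = 3.24
Sum of squares = 3.58
Penalty = 0.1 * 3.58 = 0.3580

0.3580


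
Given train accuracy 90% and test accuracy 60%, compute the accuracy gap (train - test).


Gap = train_accuracy - test_accuracy
= 90 - 60
= 30%
This large gap strongly indicates overfitting.

30


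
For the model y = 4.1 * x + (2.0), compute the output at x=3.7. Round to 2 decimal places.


y = 4.1 * 3.7 + (2.0)
= 15.17 + (2.0)
= 17.17

17.17


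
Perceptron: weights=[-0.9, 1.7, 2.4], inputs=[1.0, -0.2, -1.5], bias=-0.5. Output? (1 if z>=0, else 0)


z = w . x + b
= -0.9*1.0 + 1.7*-0.2 + 2.4*-1.5 + -0.5
= -0.9 + -0.34 + -3.6 + -0.5
= -4.84 + -0.5
= -5.34
Since z = -5.34 < 0, output = 0

0


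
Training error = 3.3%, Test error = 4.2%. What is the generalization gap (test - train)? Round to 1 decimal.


Generalization gap = test_error - train_error
= 4.2 - 3.3
= 0.9%
A small gap suggests good generalization.

0.9


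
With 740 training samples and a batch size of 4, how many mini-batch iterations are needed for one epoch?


Iterations per epoch = dataset_size / batch_size
= 740 / 4
= 185

185


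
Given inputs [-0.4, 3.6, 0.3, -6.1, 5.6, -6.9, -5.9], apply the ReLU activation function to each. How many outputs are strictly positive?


ReLU(x) = max(0, x) for each element:
ReLU(-0.4) = 0
ReLU(3.6) = 3.6
ReLU(0.3) = 0.3
ReLU(-6.1) = 0
ReLU(5.6) = 5.6
ReLU(-6.9) = 0
ReLU(-5.9) = 0
Active neurons (>0): 3

3


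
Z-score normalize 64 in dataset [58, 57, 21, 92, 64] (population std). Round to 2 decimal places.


Mean = (58 + 57 + 21 + 92 + 64) / 5 = 58.4
Variance = sum((x_i - mean)^2) / n = 512.24
Std = sqrt(512.24) = 22.6327
Z = (x - mean) / std
= (64 - 58.4) / 22.6327
= 5.6 / 22.6327
= 0.25

0.25


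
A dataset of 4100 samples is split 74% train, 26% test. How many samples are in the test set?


Train samples = 4100 * 74% = 3034
Test samples = 4100 - 3034
= 1066

1066


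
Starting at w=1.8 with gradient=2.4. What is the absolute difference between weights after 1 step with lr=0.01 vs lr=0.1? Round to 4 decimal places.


With lr=0.01: w_new = 1.8 - 0.01 * 2.4 = 1.776
With lr=0.1: w_new = 1.8 - 0.1 * 2.4 = 1.56
Absolute difference = |1.776 - 1.56|
= 0.2160

0.2160


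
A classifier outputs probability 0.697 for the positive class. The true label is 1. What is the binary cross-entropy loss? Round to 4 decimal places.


For y=1: Loss = -log(p)
= -log(0.697)
= -(-0.361)
= 0.3610

0.3610


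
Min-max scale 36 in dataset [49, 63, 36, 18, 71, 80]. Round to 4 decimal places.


Min = 18, Max = 80
Range = 80 - 18 = 62
Scaled = (x - min) / (max - min)
= (36 - 18) / 62
= 18 / 62
= 0.2903

0.2903


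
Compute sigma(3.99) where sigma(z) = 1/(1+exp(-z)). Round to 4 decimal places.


sigmoid(z) = 1 / (1 + exp(-z))
exp(-(3.99)) = exp(-3.99) = 0.0185
1 + 0.0185 = 1.0185
1 / 1.0185 = 0.9818

0.9818


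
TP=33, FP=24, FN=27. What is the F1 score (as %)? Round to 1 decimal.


Precision = TP / (TP + FP) = 33 / 57 = 0.5789
Recall = TP / (TP + FN) = 33 / 60 = 0.55
F1 = 2 * P * R / (P + R)
= 2 * 0.5789 * 0.55 / (0.5789 + 0.55)
= 0.6368 / 1.1289
= 0.5641
As percentage: 56.4%

56.4


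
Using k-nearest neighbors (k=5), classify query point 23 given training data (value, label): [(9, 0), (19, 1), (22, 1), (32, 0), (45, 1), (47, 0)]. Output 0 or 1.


Distances from query 23:
Point 22 (class 1): distance = 1
Point 19 (class 1): distance = 4
Point 32 (class 0): distance = 9
Point 9 (class 0): distance = 14
Point 45 (class 1): distance = 22
K=5 nearest neighbors: classes = [1, 1, 0, 0, 1]
Votes for class 1: 3 / 5
Majority vote => class 1

1


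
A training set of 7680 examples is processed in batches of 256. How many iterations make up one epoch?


Iterations per epoch = dataset_size / batch_size
= 7680 / 256
= 30

30


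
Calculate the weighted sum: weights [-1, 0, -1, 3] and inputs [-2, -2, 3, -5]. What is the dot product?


Element-wise products:
-1 * -2 = 2
0 * -2 = 0
-1 * 3 = -3
3 * -5 = -15
Sum = 2 + 0 + -3 + -15
= -16

-16


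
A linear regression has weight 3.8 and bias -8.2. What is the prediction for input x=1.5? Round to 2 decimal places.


y = 3.8 * 1.5 + (-8.2)
= 5.7 + (-8.2)
= -2.50

-2.50


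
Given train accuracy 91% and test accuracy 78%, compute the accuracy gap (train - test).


Gap = train_accuracy - test_accuracy
= 91 - 78
= 13%
This gap suggests the model is overfitting.

13


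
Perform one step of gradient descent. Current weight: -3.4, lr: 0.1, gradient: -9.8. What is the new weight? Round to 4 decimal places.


w_new = w_old - lr * gradient
= -3.4 - 0.1 * -9.8
= -3.4 - (-0.98)
= -2.4200

-2.4200


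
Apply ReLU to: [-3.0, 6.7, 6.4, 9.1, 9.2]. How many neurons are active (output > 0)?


ReLU(x) = max(0, x) for each element:
ReLU(-3.0) = 0
ReLU(6.7) = 6.7
ReLU(6.4) = 6.4
ReLU(9.1) = 9.1
ReLU(9.2) = 9.2
Active neurons (>0): 4

4


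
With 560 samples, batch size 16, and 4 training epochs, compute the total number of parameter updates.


Iterations per epoch = 560 / 16 = 35
Total updates = iterations_per_epoch * epochs
= 35 * 4
= 140

140


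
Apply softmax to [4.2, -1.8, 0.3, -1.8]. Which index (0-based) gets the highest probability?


Softmax is a monotonic transformation, so it preserves the argmax.
We need to find the index of the maximum logit.
Index 0: 4.2
Index 1: -1.8
Index 2: 0.3
Index 3: -1.8
Maximum logit = 4.2 at index 0

0


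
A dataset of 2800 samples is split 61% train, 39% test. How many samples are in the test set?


Train samples = 2800 * 61% = 1708
Test samples = 2800 - 1708
= 1092

1092


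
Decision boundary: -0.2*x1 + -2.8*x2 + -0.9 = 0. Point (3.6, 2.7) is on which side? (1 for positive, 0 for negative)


Compute -0.2 * 3.6 + -2.8 * 2.7 + -0.9
= -0.72 + -7.56 + -0.9
= -9.18
Since -9.18 < 0, the point is on the negative side.

0


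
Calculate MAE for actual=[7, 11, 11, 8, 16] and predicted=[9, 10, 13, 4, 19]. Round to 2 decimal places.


Absolute errors: [2, 1, 2, 4, 3]
Sum of absolute errors = 12
MAE = 12 / 5 = 2.40

2.40


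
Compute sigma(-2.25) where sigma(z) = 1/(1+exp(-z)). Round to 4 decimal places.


sigmoid(z) = 1 / (1 + exp(-z))
exp(-(-2.25)) = exp(2.25) = 9.4877
1 + 9.4877 = 10.4877
1 / 10.4877 = 0.0953

0.0953


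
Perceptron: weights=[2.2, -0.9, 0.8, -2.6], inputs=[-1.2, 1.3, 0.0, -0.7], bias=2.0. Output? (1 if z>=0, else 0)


z = w . x + b
= 2.2*-1.2 + -0.9*1.3 + 0.8*0.0 + -2.6*-0.7 + 2.0
= -2.64 + -1.17 + 0.0 + 1.82 + 2.0
= -1.99 + 2.0
= 0.01
Since z = 0.01 >= 0, output = 1

1


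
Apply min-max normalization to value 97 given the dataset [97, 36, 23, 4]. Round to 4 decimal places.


Min = 4, Max = 97
Range = 97 - 4 = 93
Scaled = (x - min) / (max - min)
= (97 - 4) / 93
= 93 / 93
= 1.0000

1.0000


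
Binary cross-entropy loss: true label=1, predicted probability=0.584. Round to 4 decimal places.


For y=1: Loss = -log(p)
= -log(0.584)
= -(-0.5379)
= 0.5379

0.5379


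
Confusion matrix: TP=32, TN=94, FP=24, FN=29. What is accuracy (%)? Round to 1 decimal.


Accuracy = (TP + TN) / (TP + TN + FP + FN) * 100
= (32 + 94) / (32 + 94 + 24 + 29)
= 126 / 179
= 0.7039
= 70.4%

70.4


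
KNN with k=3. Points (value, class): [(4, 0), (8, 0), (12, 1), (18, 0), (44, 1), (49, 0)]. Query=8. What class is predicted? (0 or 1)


Distances from query 8:
Point 8 (class 0): distance = 0
Point 4 (class 0): distance = 4
Point 12 (class 1): distance = 4
K=3 nearest neighbors: classes = [0, 0, 1]
Votes for class 1: 1 / 3
Majority vote => class 0

0


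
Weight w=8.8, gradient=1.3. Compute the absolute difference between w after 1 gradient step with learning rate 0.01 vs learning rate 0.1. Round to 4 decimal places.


With lr=0.01: w_new = 8.8 - 0.01 * 1.3 = 8.787
With lr=0.1: w_new = 8.8 - 0.1 * 1.3 = 8.67
Absolute difference = |8.787 - 8.67|
= 0.1170

0.1170


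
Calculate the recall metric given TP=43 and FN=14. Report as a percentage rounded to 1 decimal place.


Recall = TP / (TP + FN) * 100
= 43 / (43 + 14)
= 43 / 57
= 0.7544
= 75.4%

75.4


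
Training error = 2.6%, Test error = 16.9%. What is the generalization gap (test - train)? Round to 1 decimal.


Generalization gap = test_error - train_error
= 16.9 - 2.6
= 14.3%
A large gap suggests overfitting.

14.3


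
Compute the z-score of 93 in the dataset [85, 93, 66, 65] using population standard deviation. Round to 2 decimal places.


Mean = (85 + 93 + 66 + 65) / 4 = 77.25
Variance = sum((x_i - mean)^2) / n = 146.1875
Std = sqrt(146.1875) = 12.0908
Z = (x - mean) / std
= (93 - 77.25) / 12.0908
= 15.75 / 12.0908
= 1.30

1.30


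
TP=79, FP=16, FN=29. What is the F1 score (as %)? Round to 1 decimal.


Precision = TP / (TP + FP) = 79 / 95 = 0.8316
Recall = TP / (TP + FN) = 79 / 108 = 0.7315
F1 = 2 * P * R / (P + R)
= 2 * 0.8316 * 0.7315 / (0.8316 + 0.7315)
= 1.2166 / 1.5631
= 0.7783
As percentage: 77.8%

77.8


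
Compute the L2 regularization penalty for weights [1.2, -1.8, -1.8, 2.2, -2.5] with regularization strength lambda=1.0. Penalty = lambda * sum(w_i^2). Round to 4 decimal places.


Squaring each weight:
1.2^2 = 1.44
(-1.8)^2 = 3.24
(-1.8)^2 = 3.24
2.2^2 = 4.84
(-2.5)^2 = 6.25
Sum of squares = 19.01
Penalty = 1.0 * 19.01 = 19.0100

19.0100


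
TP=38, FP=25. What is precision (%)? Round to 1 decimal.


Precision = TP / (TP + FP) * 100
= 38 / (38 + 25)
= 38 / 63
= 0.6032
= 60.3%

60.3


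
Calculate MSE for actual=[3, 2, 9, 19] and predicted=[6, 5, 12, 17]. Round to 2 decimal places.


Differences: [-3, -3, -3, 2]
Squared errors: [9, 9, 9, 4]
Sum of squared errors = 31
MSE = 31 / 4 = 7.75

7.75


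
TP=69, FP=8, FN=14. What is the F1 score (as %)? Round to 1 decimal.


Precision = TP / (TP + FP) = 69 / 77 = 0.8961
Recall = TP / (TP + FN) = 69 / 83 = 0.8313
F1 = 2 * P * R / (P + R)
= 2 * 0.8961 * 0.8313 / (0.8961 + 0.8313)
= 1.4899 / 1.7274
= 0.8625
As percentage: 86.3%

86.3


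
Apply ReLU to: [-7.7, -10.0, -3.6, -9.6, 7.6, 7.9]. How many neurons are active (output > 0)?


ReLU(x) = max(0, x) for each element:
ReLU(-7.7) = 0
ReLU(-10.0) = 0
ReLU(-3.6) = 0
ReLU(-9.6) = 0
ReLU(7.6) = 7.6
ReLU(7.9) = 7.9
Active neurons (>0): 2

2


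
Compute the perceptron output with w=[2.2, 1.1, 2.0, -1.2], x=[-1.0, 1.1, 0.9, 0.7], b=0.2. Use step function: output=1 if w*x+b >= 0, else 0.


z = w . x + b
= 2.2*-1.0 + 1.1*1.1 + 2.0*0.9 + -1.2*0.7 + 0.2
= -2.2 + 1.21 + 1.8 + -0.84 + 0.2
= -0.03 + 0.2
= 0.17
Since z = 0.17 >= 0, output = 1

1


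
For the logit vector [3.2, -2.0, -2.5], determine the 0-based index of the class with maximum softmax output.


Softmax is a monotonic transformation, so it preserves the argmax.
We need to find the index of the maximum logit.
Index 0: 3.2
Index 1: -2.0
Index 2: -2.5
Maximum logit = 3.2 at index 0

0


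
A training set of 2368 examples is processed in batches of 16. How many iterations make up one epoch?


Iterations per epoch = dataset_size / batch_size
= 2368 / 16
= 148

148


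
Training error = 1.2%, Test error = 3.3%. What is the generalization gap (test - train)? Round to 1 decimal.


Generalization gap = test_error - train_error
= 3.3 - 1.2
= 2.1%
A moderate gap.

2.1


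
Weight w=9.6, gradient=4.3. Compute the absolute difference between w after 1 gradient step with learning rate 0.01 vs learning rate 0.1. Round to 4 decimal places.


With lr=0.01: w_new = 9.6 - 0.01 * 4.3 = 9.557
With lr=0.1: w_new = 9.6 - 0.1 * 4.3 = 9.17
Absolute difference = |9.557 - 9.17|
= 0.3870

0.3870


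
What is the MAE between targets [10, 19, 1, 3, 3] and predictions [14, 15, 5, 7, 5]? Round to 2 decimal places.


Absolute errors: [4, 4, 4, 4, 2]
Sum of absolute errors = 18
MAE = 18 / 5 = 3.60

3.60


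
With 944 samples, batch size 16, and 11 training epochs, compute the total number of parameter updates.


Iterations per epoch = 944 / 16 = 59
Total updates = iterations_per_epoch * epochs
= 59 * 11
= 649

649


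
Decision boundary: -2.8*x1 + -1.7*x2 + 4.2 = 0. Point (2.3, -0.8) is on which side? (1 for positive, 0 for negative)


Compute -2.8 * 2.3 + -1.7 * -0.8 + 4.2
= -6.44 + 1.36 + 4.2
= -0.88
Since -0.88 < 0, the point is on the negative side.

0


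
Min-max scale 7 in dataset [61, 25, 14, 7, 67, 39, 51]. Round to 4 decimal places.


Min = 7, Max = 67
Range = 67 - 7 = 60
Scaled = (x - min) / (max - min)
= (7 - 7) / 60
= 0 / 60
= 0.0000

0.0000


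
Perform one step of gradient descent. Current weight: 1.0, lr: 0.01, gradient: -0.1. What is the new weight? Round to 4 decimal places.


w_new = w_old - lr * gradient
= 1.0 - 0.01 * -0.1
= 1.0 - (-0.001)
= 1.0010

1.0010


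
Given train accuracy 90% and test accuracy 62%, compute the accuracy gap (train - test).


Gap = train_accuracy - test_accuracy
= 90 - 62
= 28%
This large gap strongly indicates overfitting.

28


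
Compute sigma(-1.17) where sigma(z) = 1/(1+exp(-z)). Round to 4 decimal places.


sigmoid(z) = 1 / (1 + exp(-z))
exp(-(-1.17)) = exp(1.17) = 3.222
1 + 3.222 = 4.222
1 / 4.222 = 0.2369

0.2369


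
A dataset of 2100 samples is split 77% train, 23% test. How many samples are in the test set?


Train samples = 2100 * 77% = 1617
Test samples = 2100 - 1617
= 483

483


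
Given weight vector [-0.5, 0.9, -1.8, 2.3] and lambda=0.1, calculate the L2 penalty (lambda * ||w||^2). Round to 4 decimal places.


Squaring each weight:
(-0.5)^2 = 0.25
0.9^2 = 0.81
(-1.8)^2 = 3.24
2.3^2 = 5.29
Sum of squares = 9.59
Penalty = 0.1 * 9.59 = 0.9590

0.9590


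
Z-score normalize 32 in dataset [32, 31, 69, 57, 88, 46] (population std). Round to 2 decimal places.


Mean = (32 + 31 + 69 + 57 + 88 + 46) / 6 = 53.8333
Variance = sum((x_i - mean)^2) / n = 411.1389
Std = sqrt(411.1389) = 20.2766
Z = (x - mean) / std
= (32 - 53.8333) / 20.2766
= -21.8333 / 20.2766
= -1.08

-1.08


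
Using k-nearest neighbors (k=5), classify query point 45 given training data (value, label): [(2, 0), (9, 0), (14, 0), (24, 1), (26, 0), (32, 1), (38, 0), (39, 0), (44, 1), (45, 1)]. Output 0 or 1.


Distances from query 45:
Point 45 (class 1): distance = 0
Point 44 (class 1): distance = 1
Point 39 (class 0): distance = 6
Point 38 (class 0): distance = 7
Point 32 (class 1): distance = 13
K=5 nearest neighbors: classes = [1, 1, 0, 0, 1]
Votes for class 1: 3 / 5
Majority vote => class 1

1


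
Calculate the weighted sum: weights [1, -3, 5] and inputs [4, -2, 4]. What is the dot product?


Element-wise products:
1 * 4 = 4
-3 * -2 = 6
5 * 4 = 20
Sum = 4 + 6 + 20
= 30

30


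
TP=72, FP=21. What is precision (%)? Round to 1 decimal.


Precision = TP / (TP + FP) * 100
= 72 / (72 + 21)
= 72 / 93
= 0.7742
= 77.4%

77.4


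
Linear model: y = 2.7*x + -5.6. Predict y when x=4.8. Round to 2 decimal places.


y = 2.7 * 4.8 + (-5.6)
= 12.96 + (-5.6)
= 7.36

7.36


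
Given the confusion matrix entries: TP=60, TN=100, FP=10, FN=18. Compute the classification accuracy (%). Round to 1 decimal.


Accuracy = (TP + TN) / (TP + TN + FP + FN) * 100
= (60 + 100) / (60 + 100 + 10 + 18)
= 160 / 188
= 0.8511
= 85.1%

85.1


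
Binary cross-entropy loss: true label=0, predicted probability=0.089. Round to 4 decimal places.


For y=0: Loss = -log(1-p)
= -log(1 - 0.089)
= -log(0.911)
= -(-0.0932)
= 0.0932

0.0932


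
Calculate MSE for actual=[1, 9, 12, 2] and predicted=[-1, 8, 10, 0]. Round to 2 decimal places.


Differences: [2, 1, 2, 2]
Squared errors: [4, 1, 4, 4]
Sum of squared errors = 13
MSE = 13 / 4 = 3.25

3.25


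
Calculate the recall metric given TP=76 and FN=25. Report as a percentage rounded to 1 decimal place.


Recall = TP / (TP + FN) * 100
= 76 / (76 + 25)
= 76 / 101
= 0.7525
= 75.2%

75.2


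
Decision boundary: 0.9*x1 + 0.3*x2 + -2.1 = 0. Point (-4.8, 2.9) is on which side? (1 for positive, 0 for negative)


Compute 0.9 * -4.8 + 0.3 * 2.9 + -2.1
= -4.32 + 0.87 + -2.1
= -5.55
Since -5.55 < 0, the point is on the negative side.

0


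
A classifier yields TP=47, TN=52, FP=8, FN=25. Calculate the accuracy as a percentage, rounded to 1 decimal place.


Accuracy = (TP + TN) / (TP + TN + FP + FN) * 100
= (47 + 52) / (47 + 52 + 8 + 25)
= 99 / 132
= 0.75
= 75.0%

75.0


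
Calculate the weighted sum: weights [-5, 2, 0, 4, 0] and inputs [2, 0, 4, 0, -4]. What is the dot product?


Element-wise products:
-5 * 2 = -10
2 * 0 = 0
0 * 4 = 0
4 * 0 = 0
0 * -4 = 0
Sum = -10 + 0 + 0 + 0 + 0
= -10

-10


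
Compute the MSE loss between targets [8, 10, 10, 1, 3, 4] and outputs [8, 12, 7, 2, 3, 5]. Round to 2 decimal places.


Differences: [0, -2, 3, -1, 0, -1]
Squared errors: [0, 4, 9, 1, 0, 1]
Sum of squared errors = 15
MSE = 15 / 6 = 2.50

2.50


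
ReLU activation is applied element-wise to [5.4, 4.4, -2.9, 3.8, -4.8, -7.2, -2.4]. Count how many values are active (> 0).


ReLU(x) = max(0, x) for each element:
ReLU(5.4) = 5.4
ReLU(4.4) = 4.4
ReLU(-2.9) = 0
ReLU(3.8) = 3.8
ReLU(-4.8) = 0
ReLU(-7.2) = 0
ReLU(-2.4) = 0
Active neurons (>0): 3

3


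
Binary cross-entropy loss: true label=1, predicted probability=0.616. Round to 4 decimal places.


For y=1: Loss = -log(p)
= -log(0.616)
= -(-0.4845)
= 0.4845

0.4845


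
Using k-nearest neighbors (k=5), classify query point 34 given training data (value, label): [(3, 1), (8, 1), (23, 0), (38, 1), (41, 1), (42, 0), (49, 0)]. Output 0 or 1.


Distances from query 34:
Point 38 (class 1): distance = 4
Point 41 (class 1): distance = 7
Point 42 (class 0): distance = 8
Point 23 (class 0): distance = 11
Point 49 (class 0): distance = 15
K=5 nearest neighbors: classes = [1, 1, 0, 0, 0]
Votes for class 1: 2 / 5
Majority vote => class 0

0


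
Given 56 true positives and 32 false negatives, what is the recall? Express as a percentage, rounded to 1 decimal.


Recall = TP / (TP + FN) * 100
= 56 / (56 + 32)
= 56 / 88
= 0.6364
= 63.6%

63.6


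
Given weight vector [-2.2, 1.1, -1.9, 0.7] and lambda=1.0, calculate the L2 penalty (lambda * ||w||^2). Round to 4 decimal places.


Squaring each weight:
(-2.2)^2 = 4.84
1.1^2 = 1.21
(-1.9)^2 = 3.61
0.7^2 = 0.49
Sum of squares = 10.15
Penalty = 1.0 * 10.15 = 10.1500

10.1500


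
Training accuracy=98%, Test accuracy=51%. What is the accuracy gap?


Gap = train_accuracy - test_accuracy
= 98 - 51
= 47%
This large gap strongly indicates overfitting.

47


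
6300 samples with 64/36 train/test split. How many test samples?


Train samples = 6300 * 64% = 4032
Test samples = 6300 - 4032
= 2268

2268


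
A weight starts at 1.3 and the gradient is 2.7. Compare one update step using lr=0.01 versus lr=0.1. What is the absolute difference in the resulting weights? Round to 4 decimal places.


With lr=0.01: w_new = 1.3 - 0.01 * 2.7 = 1.273
With lr=0.1: w_new = 1.3 - 0.1 * 2.7 = 1.03
Absolute difference = |1.273 - 1.03|
= 0.2430

0.2430


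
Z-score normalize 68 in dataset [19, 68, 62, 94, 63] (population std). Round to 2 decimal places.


Mean = (19 + 68 + 62 + 94 + 63) / 5 = 61.2
Variance = sum((x_i - mean)^2) / n = 581.36
Std = sqrt(581.36) = 24.1114
Z = (x - mean) / std
= (68 - 61.2) / 24.1114
= 6.8 / 24.1114
= 0.28

0.28


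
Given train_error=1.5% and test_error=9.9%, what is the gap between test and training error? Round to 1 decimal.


Generalization gap = test_error - train_error
= 9.9 - 1.5
= 8.4%
A moderate gap.

8.4


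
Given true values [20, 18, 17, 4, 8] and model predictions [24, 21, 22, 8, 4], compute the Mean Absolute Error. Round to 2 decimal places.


Absolute errors: [4, 3, 5, 4, 4]
Sum of absolute errors = 20
MAE = 20 / 5 = 4.00

4.00


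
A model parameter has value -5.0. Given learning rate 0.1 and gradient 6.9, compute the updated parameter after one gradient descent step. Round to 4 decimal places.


w_new = w_old - lr * gradient
= -5.0 - 0.1 * 6.9
= -5.0 - (0.69)
= -5.6900

-5.6900


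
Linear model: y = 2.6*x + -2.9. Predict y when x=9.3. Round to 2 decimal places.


y = 2.6 * 9.3 + (-2.9)
= 24.18 + (-2.9)
= 21.28

21.28


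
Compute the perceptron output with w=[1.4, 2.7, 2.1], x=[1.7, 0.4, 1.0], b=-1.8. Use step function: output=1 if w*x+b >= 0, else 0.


z = w . x + b
= 1.4*1.7 + 2.7*0.4 + 2.1*1.0 + -1.8
= 2.38 + 1.08 + 2.1 + -1.8
= 5.56 + -1.8
= 3.76
Since z = 3.76 >= 0, output = 1

1


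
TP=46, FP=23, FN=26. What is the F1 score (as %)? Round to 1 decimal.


Precision = TP / (TP + FP) = 46 / 69 = 0.6667
Recall = TP / (TP + FN) = 46 / 72 = 0.6389
F1 = 2 * P * R / (P + R)
= 2 * 0.6667 * 0.6389 / (0.6667 + 0.6389)
= 0.8519 / 1.3056
= 0.6525
As percentage: 65.2%

65.2


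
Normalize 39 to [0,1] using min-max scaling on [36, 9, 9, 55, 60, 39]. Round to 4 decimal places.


Min = 9, Max = 60
Range = 60 - 9 = 51
Scaled = (x - min) / (max - min)
= (39 - 9) / 51
= 30 / 51
= 0.5882

0.5882


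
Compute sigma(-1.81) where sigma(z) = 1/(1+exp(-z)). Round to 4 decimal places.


sigmoid(z) = 1 / (1 + exp(-z))
exp(-(-1.81)) = exp(1.81) = 6.1104
1 + 6.1104 = 7.1104
1 / 7.1104 = 0.1406

0.1406


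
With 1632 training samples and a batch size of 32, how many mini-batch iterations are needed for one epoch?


Iterations per epoch = dataset_size / batch_size
= 1632 / 32
= 51

51


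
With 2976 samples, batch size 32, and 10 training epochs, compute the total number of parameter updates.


Iterations per epoch = 2976 / 32 = 93
Total updates = iterations_per_epoch * epochs
= 93 * 10
= 930

930


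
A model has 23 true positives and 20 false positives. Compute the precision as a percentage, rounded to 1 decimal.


Precision = TP / (TP + FP) * 100
= 23 / (23 + 20)
= 23 / 43
= 0.5349
= 53.5%

53.5


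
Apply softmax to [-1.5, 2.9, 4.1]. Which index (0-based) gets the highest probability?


Softmax is a monotonic transformation, so it preserves the argmax.
We need to find the index of the maximum logit.
Index 0: -1.5
Index 1: 2.9
Index 2: 4.1
Maximum logit = 4.1 at index 2

2


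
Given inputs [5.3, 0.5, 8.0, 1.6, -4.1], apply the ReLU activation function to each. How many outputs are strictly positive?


ReLU(x) = max(0, x) for each element:
ReLU(5.3) = 5.3
ReLU(0.5) = 0.5
ReLU(8.0) = 8.0
ReLU(1.6) = 1.6
ReLU(-4.1) = 0
Active neurons (>0): 4

4


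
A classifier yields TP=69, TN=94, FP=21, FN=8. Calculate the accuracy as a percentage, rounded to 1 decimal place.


Accuracy = (TP + TN) / (TP + TN + FP + FN) * 100
= (69 + 94) / (69 + 94 + 21 + 8)
= 163 / 192
= 0.849
= 84.9%

84.9


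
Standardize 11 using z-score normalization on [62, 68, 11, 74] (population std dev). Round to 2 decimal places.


Mean = (62 + 68 + 11 + 74) / 4 = 53.75
Variance = sum((x_i - mean)^2) / n = 627.1875
Std = sqrt(627.1875) = 25.0437
Z = (x - mean) / std
= (11 - 53.75) / 25.0437
= -42.75 / 25.0437
= -1.71

-1.71


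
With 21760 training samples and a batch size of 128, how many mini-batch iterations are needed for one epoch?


Iterations per epoch = dataset_size / batch_size
= 21760 / 128
= 170

170


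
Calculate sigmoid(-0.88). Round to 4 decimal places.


sigmoid(z) = 1 / (1 + exp(-z))
exp(-(-0.88)) = exp(0.88) = 2.4109
1 + 2.4109 = 3.4109
1 / 3.4109 = 0.2932

0.2932


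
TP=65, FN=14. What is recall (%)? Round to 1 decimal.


Recall = TP / (TP + FN) * 100
= 65 / (65 + 14)
= 65 / 79
= 0.8228
= 82.3%

82.3


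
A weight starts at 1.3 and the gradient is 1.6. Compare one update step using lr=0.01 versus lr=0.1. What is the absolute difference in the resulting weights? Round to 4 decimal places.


With lr=0.01: w_new = 1.3 - 0.01 * 1.6 = 1.284
With lr=0.1: w_new = 1.3 - 0.1 * 1.6 = 1.14
Absolute difference = |1.284 - 1.14|
= 0.1440

0.1440


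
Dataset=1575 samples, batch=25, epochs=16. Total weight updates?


Iterations per epoch = 1575 / 25 = 63
Total updates = iterations_per_epoch * epochs
= 63 * 16
= 1008

1008


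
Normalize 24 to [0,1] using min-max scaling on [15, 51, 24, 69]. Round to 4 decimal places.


Min = 15, Max = 69
Range = 69 - 15 = 54
Scaled = (x - min) / (max - min)
= (24 - 15) / 54
= 9 / 54
= 0.1667

0.1667


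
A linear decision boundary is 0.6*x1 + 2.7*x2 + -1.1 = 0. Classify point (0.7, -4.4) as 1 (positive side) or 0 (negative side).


Compute 0.6 * 0.7 + 2.7 * -4.4 + -1.1
= 0.42 + -11.88 + -1.1
= -12.56
Since -12.56 < 0, the point is on the negative side.

0


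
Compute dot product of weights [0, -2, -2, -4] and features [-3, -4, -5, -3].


Element-wise products:
0 * -3 = 0
-2 * -4 = 8
-2 * -5 = 10
-4 * -3 = 12
Sum = 0 + 8 + 10 + 12
= 30

30


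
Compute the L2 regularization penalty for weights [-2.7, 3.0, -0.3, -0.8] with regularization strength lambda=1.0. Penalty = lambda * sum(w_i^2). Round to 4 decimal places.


Squaring each weight:
(-2.7)^2 = 7.29
3.0^2 = 9.0
(-0.3)^2 = 0.09
(-0.8)^2 = 0.64
Sum of squares = 17.02
Penalty = 1.0 * 17.02 = 17.0200

17.0200


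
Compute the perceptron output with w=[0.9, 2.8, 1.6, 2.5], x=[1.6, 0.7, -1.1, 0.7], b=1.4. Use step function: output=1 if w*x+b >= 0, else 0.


z = w . x + b
= 0.9*1.6 + 2.8*0.7 + 1.6*-1.1 + 2.5*0.7 + 1.4
= 1.44 + 1.96 + -1.76 + 1.75 + 1.4
= 3.39 + 1.4
= 4.79
Since z = 4.79 >= 0, output = 1

1


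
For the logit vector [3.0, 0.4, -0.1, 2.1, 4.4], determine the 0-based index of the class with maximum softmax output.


Softmax is a monotonic transformation, so it preserves the argmax.
We need to find the index of the maximum logit.
Index 0: 3.0
Index 1: 0.4
Index 2: -0.1
Index 3: 2.1
Index 4: 4.4
Maximum logit = 4.4 at index 4

4


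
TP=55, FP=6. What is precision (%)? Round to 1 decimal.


Precision = TP / (TP + FP) * 100
= 55 / (55 + 6)
= 55 / 61
= 0.9016
= 90.2%

90.2


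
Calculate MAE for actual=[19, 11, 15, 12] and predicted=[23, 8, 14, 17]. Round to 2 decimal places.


Absolute errors: [4, 3, 1, 5]
Sum of absolute errors = 13
MAE = 13 / 4 = 3.25

3.25


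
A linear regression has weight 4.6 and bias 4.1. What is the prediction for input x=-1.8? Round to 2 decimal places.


y = 4.6 * -1.8 + (4.1)
= -8.28 + (4.1)
= -4.18

-4.18


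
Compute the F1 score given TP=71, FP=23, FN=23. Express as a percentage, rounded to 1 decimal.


Precision = TP / (TP + FP) = 71 / 94 = 0.7553
Recall = TP / (TP + FN) = 71 / 94 = 0.7553
F1 = 2 * P * R / (P + R)
= 2 * 0.7553 * 0.7553 / (0.7553 + 0.7553)
= 1.141 / 1.5106
= 0.7553
As percentage: 75.5%

75.5


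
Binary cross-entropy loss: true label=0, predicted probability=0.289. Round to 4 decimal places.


For y=0: Loss = -log(1-p)
= -log(1 - 0.289)
= -log(0.711)
= -(-0.3411)
= 0.3411

0.3411


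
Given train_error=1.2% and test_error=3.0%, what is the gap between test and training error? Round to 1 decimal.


Generalization gap = test_error - train_error
= 3.0 - 1.2
= 1.8%
A small gap suggests good generalization.

1.8


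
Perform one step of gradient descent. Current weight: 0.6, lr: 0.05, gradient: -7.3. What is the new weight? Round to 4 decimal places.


w_new = w_old - lr * gradient
= 0.6 - 0.05 * -7.3
= 0.6 - (-0.365)
= 0.9650

0.9650


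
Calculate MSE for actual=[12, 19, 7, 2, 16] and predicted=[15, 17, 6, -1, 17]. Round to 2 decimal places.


Differences: [-3, 2, 1, 3, -1]
Squared errors: [9, 4, 1, 9, 1]
Sum of squared errors = 24
MSE = 24 / 5 = 4.80

4.80


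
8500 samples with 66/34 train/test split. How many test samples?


Train samples = 8500 * 66% = 5610
Test samples = 8500 - 5610
= 2890

2890


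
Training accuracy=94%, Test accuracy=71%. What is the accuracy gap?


Gap = train_accuracy - test_accuracy
= 94 - 71
= 23%
This large gap strongly indicates overfitting.

23


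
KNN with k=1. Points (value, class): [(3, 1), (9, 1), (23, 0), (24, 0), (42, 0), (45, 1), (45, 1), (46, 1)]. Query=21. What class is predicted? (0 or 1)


Distances from query 21:
Point 23 (class 0): distance = 2
K=1 nearest neighbors: classes = [0]
Votes for class 1: 0 / 1
Majority vote => class 0

0


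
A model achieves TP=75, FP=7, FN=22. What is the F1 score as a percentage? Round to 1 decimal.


Precision = TP / (TP + FP) = 75 / 82 = 0.9146
Recall = TP / (TP + FN) = 75 / 97 = 0.7732
F1 = 2 * P * R / (P + R)
= 2 * 0.9146 * 0.7732 / (0.9146 + 0.7732)
= 1.4144 / 1.6878
= 0.838
As percentage: 83.8%

83.8


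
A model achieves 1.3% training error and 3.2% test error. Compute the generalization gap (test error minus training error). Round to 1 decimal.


Generalization gap = test_error - train_error
= 3.2 - 1.3
= 1.9%
A small gap suggests good generalization.

1.9


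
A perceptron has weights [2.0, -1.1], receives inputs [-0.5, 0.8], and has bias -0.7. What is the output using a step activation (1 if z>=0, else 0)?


z = w . x + b
= 2.0*-0.5 + -1.1*0.8 + -0.7
= -1.0 + -0.88 + -0.7
= -1.88 + -0.7
= -2.58
Since z = -2.58 < 0, output = 0

0


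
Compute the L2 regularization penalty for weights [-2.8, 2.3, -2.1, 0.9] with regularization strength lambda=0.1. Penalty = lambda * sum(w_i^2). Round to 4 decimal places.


Squaring each weight:
(-2.8)^2 = 7.84
2.3^2 = 5.29
(-2.1)^2 = 4.41
0.9^2 = 0.81
Sum of squares = 18.35
Penalty = 0.1 * 18.35 = 1.8350

1.8350


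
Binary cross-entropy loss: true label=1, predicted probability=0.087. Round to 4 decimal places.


For y=1: Loss = -log(p)
= -log(0.087)
= -(-2.4418)
= 2.4418

2.4418


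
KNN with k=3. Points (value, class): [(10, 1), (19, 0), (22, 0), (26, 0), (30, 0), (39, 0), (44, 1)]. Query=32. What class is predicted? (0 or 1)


Distances from query 32:
Point 30 (class 0): distance = 2
Point 26 (class 0): distance = 6
Point 39 (class 0): distance = 7
K=3 nearest neighbors: classes = [0, 0, 0]
Votes for class 1: 0 / 3
Majority vote => class 0

0


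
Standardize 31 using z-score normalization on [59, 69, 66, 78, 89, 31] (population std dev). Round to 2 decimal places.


Mean = (59 + 69 + 66 + 78 + 89 + 31) / 6 = 65.3333
Variance = sum((x_i - mean)^2) / n = 325.5556
Std = sqrt(325.5556) = 18.0432
Z = (x - mean) / std
= (31 - 65.3333) / 18.0432
= -34.3333 / 18.0432
= -1.90

-1.90


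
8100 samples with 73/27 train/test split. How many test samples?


Train samples = 8100 * 73% = 5913
Test samples = 8100 - 5913
= 2187

2187


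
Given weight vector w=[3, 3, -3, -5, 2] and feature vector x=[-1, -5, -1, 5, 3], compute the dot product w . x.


Element-wise products:
3 * -1 = -3
3 * -5 = -15
-3 * -1 = 3
-5 * 5 = -25
2 * 3 = 6
Sum = -3 + -15 + 3 + -25 + 6
= -34

-34


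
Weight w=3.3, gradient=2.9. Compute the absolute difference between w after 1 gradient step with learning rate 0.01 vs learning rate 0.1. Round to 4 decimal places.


With lr=0.01: w_new = 3.3 - 0.01 * 2.9 = 3.271
With lr=0.1: w_new = 3.3 - 0.1 * 2.9 = 3.01
Absolute difference = |3.271 - 3.01|
= 0.2610

0.2610


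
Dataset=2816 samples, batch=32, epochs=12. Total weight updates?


Iterations per epoch = 2816 / 32 = 88
Total updates = iterations_per_epoch * epochs
= 88 * 12
= 1056

1056


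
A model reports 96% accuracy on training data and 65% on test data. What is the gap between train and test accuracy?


Gap = train_accuracy - test_accuracy
= 96 - 65
= 31%
This large gap strongly indicates overfitting.

31


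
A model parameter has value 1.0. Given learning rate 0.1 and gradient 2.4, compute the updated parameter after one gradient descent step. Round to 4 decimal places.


w_new = w_old - lr * gradient
= 1.0 - 0.1 * 2.4
= 1.0 - (0.24)
= 0.7600

0.7600


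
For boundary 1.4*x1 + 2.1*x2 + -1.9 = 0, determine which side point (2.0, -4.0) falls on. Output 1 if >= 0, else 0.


Compute 1.4 * 2.0 + 2.1 * -4.0 + -1.9
= 2.8 + -8.4 + -1.9
= -7.5
Since -7.5 < 0, the point is on the negative side.

0
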